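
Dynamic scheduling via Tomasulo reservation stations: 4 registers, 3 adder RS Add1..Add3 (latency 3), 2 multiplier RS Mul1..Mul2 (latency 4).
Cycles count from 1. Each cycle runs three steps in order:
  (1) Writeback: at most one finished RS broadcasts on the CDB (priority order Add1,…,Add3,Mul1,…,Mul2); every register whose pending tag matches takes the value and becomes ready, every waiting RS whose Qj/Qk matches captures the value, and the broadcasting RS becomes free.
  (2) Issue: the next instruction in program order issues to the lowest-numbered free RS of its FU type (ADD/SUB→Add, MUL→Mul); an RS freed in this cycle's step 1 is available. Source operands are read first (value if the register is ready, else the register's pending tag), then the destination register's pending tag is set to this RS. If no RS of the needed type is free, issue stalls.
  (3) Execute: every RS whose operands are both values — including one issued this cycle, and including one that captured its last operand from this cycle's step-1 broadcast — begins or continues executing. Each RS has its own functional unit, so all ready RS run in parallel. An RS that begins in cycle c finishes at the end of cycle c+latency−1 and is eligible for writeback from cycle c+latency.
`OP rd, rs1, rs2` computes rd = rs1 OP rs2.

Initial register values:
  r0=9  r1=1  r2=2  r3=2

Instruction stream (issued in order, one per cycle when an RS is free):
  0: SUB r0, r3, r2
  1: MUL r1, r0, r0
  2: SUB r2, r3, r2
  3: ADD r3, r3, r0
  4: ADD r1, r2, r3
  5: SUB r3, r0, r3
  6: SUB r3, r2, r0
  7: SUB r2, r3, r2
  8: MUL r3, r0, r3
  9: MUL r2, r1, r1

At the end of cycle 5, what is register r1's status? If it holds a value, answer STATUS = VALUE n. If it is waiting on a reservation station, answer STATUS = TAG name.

c1: issue SUB r0<-Add1 | r0:Add1,r1:1,r2:2,r3:2
c2: issue MUL r1<-Mul1 | r0:Add1,r1:Mul1,r2:2,r3:2
c3: issue SUB r2<-Add2 | r0:Add1,r1:Mul1,r2:Add2,r3:2
c4: CDB Add1=0; issue ADD r3<-Add1 | r0:0,r1:Mul1,r2:Add2,r3:Add1
c5: issue ADD r1<-Add3 | r0:0,r1:Add3,r2:Add2,r3:Add1

STATUS = TAG Add3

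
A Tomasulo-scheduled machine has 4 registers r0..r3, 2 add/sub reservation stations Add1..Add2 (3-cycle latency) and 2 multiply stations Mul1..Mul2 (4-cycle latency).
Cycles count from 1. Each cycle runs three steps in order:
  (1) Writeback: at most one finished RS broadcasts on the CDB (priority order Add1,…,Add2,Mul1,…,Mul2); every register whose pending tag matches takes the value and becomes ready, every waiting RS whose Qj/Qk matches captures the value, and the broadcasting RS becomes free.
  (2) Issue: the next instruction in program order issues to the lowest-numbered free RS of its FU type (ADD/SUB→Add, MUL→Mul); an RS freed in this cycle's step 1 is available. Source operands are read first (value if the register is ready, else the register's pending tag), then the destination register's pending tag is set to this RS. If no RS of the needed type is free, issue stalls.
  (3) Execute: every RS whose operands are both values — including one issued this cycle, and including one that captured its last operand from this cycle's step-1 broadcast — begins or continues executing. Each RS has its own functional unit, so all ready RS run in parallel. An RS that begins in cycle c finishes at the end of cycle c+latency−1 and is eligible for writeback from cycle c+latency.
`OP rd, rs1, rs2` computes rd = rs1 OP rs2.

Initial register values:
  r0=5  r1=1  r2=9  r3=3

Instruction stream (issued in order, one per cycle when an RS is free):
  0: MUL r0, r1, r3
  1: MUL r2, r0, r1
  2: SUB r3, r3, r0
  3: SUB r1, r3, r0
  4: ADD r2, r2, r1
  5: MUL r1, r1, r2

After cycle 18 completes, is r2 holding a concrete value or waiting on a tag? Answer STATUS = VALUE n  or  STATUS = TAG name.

cycle 1: issue MUL r0<-Mul1 // r0:Mul1,r1:1,r2:9,r3:3
cycle 2: issue MUL r2<-Mul2 // r0:Mul1,r1:1,r2:Mul2,r3:3
cycle 3: issue SUB r3<-Add1 // r0:Mul1,r1:1,r2:Mul2,r3:Add1
cycle 4: issue SUB r1<-Add2 // r0:Mul1,r1:Add2,r2:Mul2,r3:Add1
cycle 5: CDB Mul1=3; stall // r0:3,r1:Add2,r2:Mul2,r3:Add1
cycle 6: stall // r0:3,r1:Add2,r2:Mul2,r3:Add1
cycle 7: stall // r0:3,r1:Add2,r2:Mul2,r3:Add1
cycle 8: CDB Add1=0; issue ADD r2<-Add1 // r0:3,r1:Add2,r2:Add1,r3:0
cycle 9: CDB Mul2=3; issue MUL r1<-Mul1 // r0:3,r1:Mul1,r2:Add1,r3:0
cycle 10: - // r0:3,r1:Mul1,r2:Add1,r3:0
cycle 11: CDB Add2=-3 // r0:3,r1:Mul1,r2:Add1,r3:0
cycle 12: - // r0:3,r1:Mul1,r2:Add1,r3:0
cycle 13: - // r0:3,r1:Mul1,r2:Add1,r3:0
cycle 14: CDB Add1=0 // r0:3,r1:Mul1,r2:0,r3:0
cycle 15: - // r0:3,r1:Mul1,r2:0,r3:0
cycle 16: - // r0:3,r1:Mul1,r2:0,r3:0
cycle 17: - // r0:3,r1:Mul1,r2:0,r3:0
cycle 18: CDB Mul1=0 // r0:3,r1:0,r2:0,r3:0

STATUS = VALUE 0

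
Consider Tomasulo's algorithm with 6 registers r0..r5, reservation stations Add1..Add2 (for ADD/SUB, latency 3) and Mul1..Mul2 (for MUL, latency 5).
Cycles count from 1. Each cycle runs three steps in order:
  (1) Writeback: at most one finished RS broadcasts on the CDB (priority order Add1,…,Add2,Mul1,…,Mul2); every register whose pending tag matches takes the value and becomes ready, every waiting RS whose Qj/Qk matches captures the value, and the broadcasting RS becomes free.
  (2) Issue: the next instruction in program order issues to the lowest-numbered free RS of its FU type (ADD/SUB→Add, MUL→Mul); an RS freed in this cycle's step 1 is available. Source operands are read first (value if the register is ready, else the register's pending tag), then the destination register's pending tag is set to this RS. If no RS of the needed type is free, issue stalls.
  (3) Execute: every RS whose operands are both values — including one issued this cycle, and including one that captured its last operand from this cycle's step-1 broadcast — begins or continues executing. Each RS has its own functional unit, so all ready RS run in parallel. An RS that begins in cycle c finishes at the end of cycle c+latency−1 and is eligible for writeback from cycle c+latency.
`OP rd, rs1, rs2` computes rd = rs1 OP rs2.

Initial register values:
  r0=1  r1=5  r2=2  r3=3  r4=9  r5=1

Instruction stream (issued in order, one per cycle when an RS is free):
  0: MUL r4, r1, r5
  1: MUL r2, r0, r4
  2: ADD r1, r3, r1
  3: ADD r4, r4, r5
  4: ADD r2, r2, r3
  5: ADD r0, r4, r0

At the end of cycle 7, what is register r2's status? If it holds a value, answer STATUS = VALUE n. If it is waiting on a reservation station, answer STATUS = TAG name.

  c1: issue MUL r4<-Mul1  regs: r0:1,r1:5,r2:2,r3:3,r4:Mul1,r5:1
  c2: issue MUL r2<-Mul2  regs: r0:1,r1:5,r2:Mul2,r3:3,r4:Mul1,r5:1
  c3: issue ADD r1<-Add1  regs: r0:1,r1:Add1,r2:Mul2,r3:3,r4:Mul1,r5:1
  c4: issue ADD r4<-Add2  regs: r0:1,r1:Add1,r2:Mul2,r3:3,r4:Add2,r5:1
  c5: stall  regs: r0:1,r1:Add1,r2:Mul2,r3:3,r4:Add2,r5:1
  c6: CDB Add1=8; issue ADD r2<-Add1  regs: r0:1,r1:8,r2:Add1,r3:3,r4:Add2,r5:1
  c7: CDB Mul1=5; stall  regs: r0:1,r1:8,r2:Add1,r3:3,r4:Add2,r5:1

STATUS = TAG Add1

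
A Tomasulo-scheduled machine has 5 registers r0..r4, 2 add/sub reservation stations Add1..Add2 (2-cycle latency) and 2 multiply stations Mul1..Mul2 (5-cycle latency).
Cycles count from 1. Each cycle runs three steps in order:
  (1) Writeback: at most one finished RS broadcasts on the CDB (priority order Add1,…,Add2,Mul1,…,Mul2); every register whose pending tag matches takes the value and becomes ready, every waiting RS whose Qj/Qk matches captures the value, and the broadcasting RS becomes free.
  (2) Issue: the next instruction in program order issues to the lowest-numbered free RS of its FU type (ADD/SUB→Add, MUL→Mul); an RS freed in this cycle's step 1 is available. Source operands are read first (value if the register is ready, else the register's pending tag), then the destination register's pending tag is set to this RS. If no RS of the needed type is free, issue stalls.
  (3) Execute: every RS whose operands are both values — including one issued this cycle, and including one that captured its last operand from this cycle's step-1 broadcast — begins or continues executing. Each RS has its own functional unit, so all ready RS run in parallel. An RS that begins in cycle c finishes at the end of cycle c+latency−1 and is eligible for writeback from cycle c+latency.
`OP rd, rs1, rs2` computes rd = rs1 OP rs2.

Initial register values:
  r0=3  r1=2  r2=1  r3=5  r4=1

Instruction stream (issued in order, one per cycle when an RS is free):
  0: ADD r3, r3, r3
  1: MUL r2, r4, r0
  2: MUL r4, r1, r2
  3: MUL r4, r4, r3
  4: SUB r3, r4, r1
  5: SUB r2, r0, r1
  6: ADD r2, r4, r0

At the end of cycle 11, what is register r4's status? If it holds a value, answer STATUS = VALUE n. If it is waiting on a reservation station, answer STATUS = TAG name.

  c1: issue ADD r3<-Add1  regs: r0:3,r1:2,r2:1,r3:Add1,r4:1
  c2: issue MUL r2<-Mul1  regs: r0:3,r1:2,r2:Mul1,r3:Add1,r4:1
  c3: CDB Add1=10; issue MUL r4<-Mul2  regs: r0:3,r1:2,r2:Mul1,r3:10,r4:Mul2
  c4: stall  regs: r0:3,r1:2,r2:Mul1,r3:10,r4:Mul2
  c5: stall  regs: r0:3,r1:2,r2:Mul1,r3:10,r4:Mul2
  c6: stall  regs: r0:3,r1:2,r2:Mul1,r3:10,r4:Mul2
  c7: CDB Mul1=3; issue MUL r4<-Mul1  regs: r0:3,r1:2,r2:3,r3:10,r4:Mul1
  c8: issue SUB r3<-Add1  regs: r0:3,r1:2,r2:3,r3:Add1,r4:Mul1
  c9: issue SUB r2<-Add2  regs: r0:3,r1:2,r2:Add2,r3:Add1,r4:Mul1
  c10: stall  regs: r0:3,r1:2,r2:Add2,r3:Add1,r4:Mul1
  c11: CDB Add2=1; issue ADD r2<-Add2  regs: r0:3,r1:2,r2:Add2,r3:Add1,r4:Mul1

STATUS = TAG Mul1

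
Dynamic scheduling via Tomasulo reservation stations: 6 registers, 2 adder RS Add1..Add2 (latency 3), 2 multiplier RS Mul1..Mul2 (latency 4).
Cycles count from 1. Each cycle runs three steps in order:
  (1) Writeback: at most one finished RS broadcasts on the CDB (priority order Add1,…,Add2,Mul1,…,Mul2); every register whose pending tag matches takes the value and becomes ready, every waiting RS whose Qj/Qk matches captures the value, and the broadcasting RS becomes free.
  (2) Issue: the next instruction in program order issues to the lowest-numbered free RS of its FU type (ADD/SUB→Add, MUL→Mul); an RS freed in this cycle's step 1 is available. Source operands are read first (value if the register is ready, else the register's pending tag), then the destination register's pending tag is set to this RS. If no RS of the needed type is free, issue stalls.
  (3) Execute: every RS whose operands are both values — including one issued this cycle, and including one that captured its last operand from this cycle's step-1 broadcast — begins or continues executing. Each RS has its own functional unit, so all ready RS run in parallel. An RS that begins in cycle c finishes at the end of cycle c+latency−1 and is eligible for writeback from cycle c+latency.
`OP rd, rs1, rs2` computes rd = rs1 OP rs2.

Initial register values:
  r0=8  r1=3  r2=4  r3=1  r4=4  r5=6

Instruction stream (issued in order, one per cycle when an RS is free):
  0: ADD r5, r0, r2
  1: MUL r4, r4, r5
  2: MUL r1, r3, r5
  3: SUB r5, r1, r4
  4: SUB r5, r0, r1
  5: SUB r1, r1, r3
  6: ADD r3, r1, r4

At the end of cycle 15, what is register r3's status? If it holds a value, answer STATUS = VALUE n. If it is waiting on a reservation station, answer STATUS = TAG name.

cycle 1: issue ADD r5<-Add1 // r0:8,r1:3,r2:4,r3:1,r4:4,r5:Add1
cycle 2: issue MUL r4<-Mul1 // r0:8,r1:3,r2:4,r3:1,r4:Mul1,r5:Add1
cycle 3: issue MUL r1<-Mul2 // r0:8,r1:Mul2,r2:4,r3:1,r4:Mul1,r5:Add1
cycle 4: CDB Add1=12; issue SUB r5<-Add1 // r0:8,r1:Mul2,r2:4,r3:1,r4:Mul1,r5:Add1
cycle 5: issue SUB r5<-Add2 // r0:8,r1:Mul2,r2:4,r3:1,r4:Mul1,r5:Add2
cycle 6: stall // r0:8,r1:Mul2,r2:4,r3:1,r4:Mul1,r5:Add2
cycle 7: stall // r0:8,r1:Mul2,r2:4,r3:1,r4:Mul1,r5:Add2
cycle 8: CDB Mul1=48; stall // r0:8,r1:Mul2,r2:4,r3:1,r4:48,r5:Add2
cycle 9: CDB Mul2=12; stall // r0:8,r1:12,r2:4,r3:1,r4:48,r5:Add2
cycle 10: stall // r0:8,r1:12,r2:4,r3:1,r4:48,r5:Add2
cycle 11: stall // r0:8,r1:12,r2:4,r3:1,r4:48,r5:Add2
cycle 12: CDB Add1=-36; issue SUB r1<-Add1 // r0:8,r1:Add1,r2:4,r3:1,r4:48,r5:Add2
cycle 13: CDB Add2=-4; issue ADD r3<-Add2 // r0:8,r1:Add1,r2:4,r3:Add2,r4:48,r5:-4
cycle 14: - // r0:8,r1:Add1,r2:4,r3:Add2,r4:48,r5:-4
cycle 15: CDB Add1=11 // r0:8,r1:11,r2:4,r3:Add2,r4:48,r5:-4

STATUS = TAG Add2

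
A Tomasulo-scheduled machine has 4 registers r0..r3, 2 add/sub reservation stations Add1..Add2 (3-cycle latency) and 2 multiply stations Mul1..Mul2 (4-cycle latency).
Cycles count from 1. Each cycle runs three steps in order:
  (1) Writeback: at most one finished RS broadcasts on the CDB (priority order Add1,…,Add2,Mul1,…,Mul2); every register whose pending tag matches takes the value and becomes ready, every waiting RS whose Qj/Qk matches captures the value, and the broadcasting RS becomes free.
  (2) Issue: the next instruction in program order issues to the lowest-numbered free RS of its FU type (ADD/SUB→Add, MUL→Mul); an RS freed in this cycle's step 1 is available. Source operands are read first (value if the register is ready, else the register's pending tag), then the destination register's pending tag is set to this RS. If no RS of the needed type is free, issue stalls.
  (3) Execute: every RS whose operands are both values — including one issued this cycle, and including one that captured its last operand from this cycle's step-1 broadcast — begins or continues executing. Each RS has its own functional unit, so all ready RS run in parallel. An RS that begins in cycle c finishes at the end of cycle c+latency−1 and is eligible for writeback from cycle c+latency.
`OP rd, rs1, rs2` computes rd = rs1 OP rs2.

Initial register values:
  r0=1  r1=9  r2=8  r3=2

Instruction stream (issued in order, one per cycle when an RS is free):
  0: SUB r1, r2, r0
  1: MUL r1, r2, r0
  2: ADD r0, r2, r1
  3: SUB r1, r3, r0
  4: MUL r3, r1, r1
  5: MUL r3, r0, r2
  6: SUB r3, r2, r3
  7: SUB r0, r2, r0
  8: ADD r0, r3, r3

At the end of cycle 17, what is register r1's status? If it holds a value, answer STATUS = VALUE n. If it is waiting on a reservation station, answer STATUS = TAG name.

STATUS = VALUE -14

  c1: issue SUB r1<-Add1  regs: r0:1,r1:Add1,r2:8,r3:2
  c2: issue MUL r1<-Mul1  regs: r0:1,r1:Mul1,r2:8,r3:2
  c3: issue ADD r0<-Add2  regs: r0:Add2,r1:Mul1,r2:8,r3:2
  c4: CDB Add1=7; issue SUB r1<-Add1  regs: r0:Add2,r1:Add1,r2:8,r3:2
  c5: issue MUL r3<-Mul2  regs: r0:Add2,r1:Add1,r2:8,r3:Mul2
  c6: CDB Mul1=8; issue MUL r3<-Mul1  regs: r0:Add2,r1:Add1,r2:8,r3:Mul1
  c7: stall  regs: r0:Add2,r1:Add1,r2:8,r3:Mul1
  c8: stall  regs: r0:Add2,r1:Add1,r2:8,r3:Mul1
  c9: CDB Add2=16; issue SUB r3<-Add2  regs: r0:16,r1:Add1,r2:8,r3:Add2
  c10: stall  regs: r0:16,r1:Add1,r2:8,r3:Add2
  c11: stall  regs: r0:16,r1:Add1,r2:8,r3:Add2
  c12: CDB Add1=-14; issue SUB r0<-Add1  regs: r0:Add1,r1:-14,r2:8,r3:Add2
  c13: CDB Mul1=128; stall  regs: r0:Add1,r1:-14,r2:8,r3:Add2
  c14: stall  regs: r0:Add1,r1:-14,r2:8,r3:Add2
  c15: CDB Add1=-8; issue ADD r0<-Add1  regs: r0:Add1,r1:-14,r2:8,r3:Add2
  c16: CDB Add2=-120  regs: r0:Add1,r1:-14,r2:8,r3:-120
  c17: CDB Mul2=196  regs: r0:Add1,r1:-14,r2:8,r3:-120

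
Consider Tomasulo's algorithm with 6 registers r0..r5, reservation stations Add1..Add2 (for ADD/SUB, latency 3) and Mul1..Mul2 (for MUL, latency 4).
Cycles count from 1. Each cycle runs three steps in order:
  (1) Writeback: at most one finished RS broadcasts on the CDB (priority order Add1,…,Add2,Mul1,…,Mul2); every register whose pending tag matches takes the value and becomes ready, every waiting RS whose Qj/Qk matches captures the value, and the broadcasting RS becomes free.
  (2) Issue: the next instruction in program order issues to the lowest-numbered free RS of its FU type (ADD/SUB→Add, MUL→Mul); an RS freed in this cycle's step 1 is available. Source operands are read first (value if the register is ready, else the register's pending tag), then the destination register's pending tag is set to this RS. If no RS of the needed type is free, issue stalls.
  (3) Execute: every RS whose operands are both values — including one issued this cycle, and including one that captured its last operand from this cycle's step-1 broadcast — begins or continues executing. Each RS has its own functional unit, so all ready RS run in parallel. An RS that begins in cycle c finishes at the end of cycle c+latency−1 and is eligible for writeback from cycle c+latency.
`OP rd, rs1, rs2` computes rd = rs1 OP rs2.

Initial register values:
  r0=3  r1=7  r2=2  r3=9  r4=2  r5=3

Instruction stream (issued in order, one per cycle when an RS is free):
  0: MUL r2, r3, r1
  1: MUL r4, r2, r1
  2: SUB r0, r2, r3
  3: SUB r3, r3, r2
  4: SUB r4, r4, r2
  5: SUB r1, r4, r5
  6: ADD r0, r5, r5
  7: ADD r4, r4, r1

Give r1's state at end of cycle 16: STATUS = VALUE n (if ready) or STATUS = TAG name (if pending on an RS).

  c1: issue MUL r2<-Mul1  regs: r0:3,r1:7,r2:Mul1,r3:9,r4:2,r5:3
  c2: issue MUL r4<-Mul2  regs: r0:3,r1:7,r2:Mul1,r3:9,r4:Mul2,r5:3
  c3: issue SUB r0<-Add1  regs: r0:Add1,r1:7,r2:Mul1,r3:9,r4:Mul2,r5:3
  c4: issue SUB r3<-Add2  regs: r0:Add1,r1:7,r2:Mul1,r3:Add2,r4:Mul2,r5:3
  c5: CDB Mul1=63; stall  regs: r0:Add1,r1:7,r2:63,r3:Add2,r4:Mul2,r5:3
  c6: stall  regs: r0:Add1,r1:7,r2:63,r3:Add2,r4:Mul2,r5:3
  c7: stall  regs: r0:Add1,r1:7,r2:63,r3:Add2,r4:Mul2,r5:3
  c8: CDB Add1=54; issue SUB r4<-Add1  regs: r0:54,r1:7,r2:63,r3:Add2,r4:Add1,r5:3
  c9: CDB Add2=-54; issue SUB r1<-Add2  regs: r0:54,r1:Add2,r2:63,r3:-54,r4:Add1,r5:3
  c10: CDB Mul2=441; stall  regs: r0:54,r1:Add2,r2:63,r3:-54,r4:Add1,r5:3
  c11: stall  regs: r0:54,r1:Add2,r2:63,r3:-54,r4:Add1,r5:3
  c12: stall  regs: r0:54,r1:Add2,r2:63,r3:-54,r4:Add1,r5:3
  c13: CDB Add1=378; issue ADD r0<-Add1  regs: r0:Add1,r1:Add2,r2:63,r3:-54,r4:378,r5:3
  c14: stall  regs: r0:Add1,r1:Add2,r2:63,r3:-54,r4:378,r5:3
  c15: stall  regs: r0:Add1,r1:Add2,r2:63,r3:-54,r4:378,r5:3
  c16: CDB Add1=6; issue ADD r4<-Add1  regs: r0:6,r1:Add2,r2:63,r3:-54,r4:Add1,r5:3

STATUS = TAG Add2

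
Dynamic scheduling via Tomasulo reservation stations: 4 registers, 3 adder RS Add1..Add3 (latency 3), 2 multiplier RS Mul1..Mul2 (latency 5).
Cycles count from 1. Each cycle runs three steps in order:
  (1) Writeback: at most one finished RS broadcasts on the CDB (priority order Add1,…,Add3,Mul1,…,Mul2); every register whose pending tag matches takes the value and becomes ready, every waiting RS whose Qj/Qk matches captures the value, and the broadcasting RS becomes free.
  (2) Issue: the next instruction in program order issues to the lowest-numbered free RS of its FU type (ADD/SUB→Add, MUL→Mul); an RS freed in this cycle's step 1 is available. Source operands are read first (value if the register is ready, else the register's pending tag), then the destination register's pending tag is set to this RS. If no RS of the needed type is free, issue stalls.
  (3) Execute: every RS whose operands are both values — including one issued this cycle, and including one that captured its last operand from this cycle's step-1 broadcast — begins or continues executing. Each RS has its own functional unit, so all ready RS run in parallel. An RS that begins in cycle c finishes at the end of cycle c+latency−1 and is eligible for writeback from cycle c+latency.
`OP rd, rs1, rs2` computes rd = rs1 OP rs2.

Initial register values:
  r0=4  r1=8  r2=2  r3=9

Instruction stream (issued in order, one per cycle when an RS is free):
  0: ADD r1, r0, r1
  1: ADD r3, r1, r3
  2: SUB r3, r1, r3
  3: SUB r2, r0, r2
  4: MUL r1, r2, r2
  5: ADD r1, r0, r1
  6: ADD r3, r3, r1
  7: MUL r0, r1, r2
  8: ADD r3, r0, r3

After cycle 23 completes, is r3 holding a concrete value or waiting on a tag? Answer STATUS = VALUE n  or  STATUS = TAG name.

cycle 1: issue ADD r1<-Add1 // r0:4,r1:Add1,r2:2,r3:9
cycle 2: issue ADD r3<-Add2 // r0:4,r1:Add1,r2:2,r3:Add2
cycle 3: issue SUB r3<-Add3 // r0:4,r1:Add1,r2:2,r3:Add3
cycle 4: CDB Add1=12; issue SUB r2<-Add1 // r0:4,r1:12,r2:Add1,r3:Add3
cycle 5: issue MUL r1<-Mul1 // r0:4,r1:Mul1,r2:Add1,r3:Add3
cycle 6: stall // r0:4,r1:Mul1,r2:Add1,r3:Add3
cycle 7: CDB Add1=2; issue ADD r1<-Add1 // r0:4,r1:Add1,r2:2,r3:Add3
cycle 8: CDB Add2=21; issue ADD r3<-Add2 // r0:4,r1:Add1,r2:2,r3:Add2
cycle 9: issue MUL r0<-Mul2 // r0:Mul2,r1:Add1,r2:2,r3:Add2
cycle 10: stall // r0:Mul2,r1:Add1,r2:2,r3:Add2
cycle 11: CDB Add3=-9; issue ADD r3<-Add3 // r0:Mul2,r1:Add1,r2:2,r3:Add3
cycle 12: CDB Mul1=4 // r0:Mul2,r1:Add1,r2:2,r3:Add3
cycle 13: - // r0:Mul2,r1:Add1,r2:2,r3:Add3
cycle 14: - // r0:Mul2,r1:Add1,r2:2,r3:Add3
cycle 15: CDB Add1=8 // r0:Mul2,r1:8,r2:2,r3:Add3
cycle 16: - // r0:Mul2,r1:8,r2:2,r3:Add3
cycle 17: - // r0:Mul2,r1:8,r2:2,r3:Add3
cycle 18: CDB Add2=-1 // r0:Mul2,r1:8,r2:2,r3:Add3
cycle 19: - // r0:Mul2,r1:8,r2:2,r3:Add3
cycle 20: CDB Mul2=16 // r0:16,r1:8,r2:2,r3:Add3
cycle 21: - // r0:16,r1:8,r2:2,r3:Add3
cycle 22: - // r0:16,r1:8,r2:2,r3:Add3
cycle 23: CDB Add3=15 // r0:16,r1:8,r2:2,r3:15

STATUS = VALUE 15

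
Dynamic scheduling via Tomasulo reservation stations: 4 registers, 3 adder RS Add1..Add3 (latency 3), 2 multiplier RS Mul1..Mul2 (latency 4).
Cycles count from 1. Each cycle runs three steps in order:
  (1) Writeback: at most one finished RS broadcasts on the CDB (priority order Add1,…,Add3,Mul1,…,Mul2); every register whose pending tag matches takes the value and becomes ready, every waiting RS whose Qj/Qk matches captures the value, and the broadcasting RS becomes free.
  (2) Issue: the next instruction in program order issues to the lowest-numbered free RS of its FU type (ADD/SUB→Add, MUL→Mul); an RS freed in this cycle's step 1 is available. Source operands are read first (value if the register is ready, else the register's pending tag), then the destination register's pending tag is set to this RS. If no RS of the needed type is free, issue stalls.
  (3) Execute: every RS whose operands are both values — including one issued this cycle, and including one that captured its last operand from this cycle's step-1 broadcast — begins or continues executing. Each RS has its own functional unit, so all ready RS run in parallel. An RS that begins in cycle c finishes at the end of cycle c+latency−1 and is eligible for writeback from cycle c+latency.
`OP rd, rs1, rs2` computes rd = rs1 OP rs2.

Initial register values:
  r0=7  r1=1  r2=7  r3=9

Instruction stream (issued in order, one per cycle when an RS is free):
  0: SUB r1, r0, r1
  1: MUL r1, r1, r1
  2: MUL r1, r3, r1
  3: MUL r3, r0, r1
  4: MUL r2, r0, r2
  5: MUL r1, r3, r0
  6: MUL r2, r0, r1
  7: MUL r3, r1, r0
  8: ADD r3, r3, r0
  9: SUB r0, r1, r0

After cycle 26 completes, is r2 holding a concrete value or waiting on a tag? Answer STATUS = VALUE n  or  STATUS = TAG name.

STATUS = VALUE 111132

c1: issue SUB r1<-Add1 | r0:7,r1:Add1,r2:7,r3:9
c2: issue MUL r1<-Mul1 | r0:7,r1:Mul1,r2:7,r3:9
c3: issue MUL r1<-Mul2 | r0:7,r1:Mul2,r2:7,r3:9
c4: CDB Add1=6; stall | r0:7,r1:Mul2,r2:7,r3:9
c5: stall | r0:7,r1:Mul2,r2:7,r3:9
c6: stall | r0:7,r1:Mul2,r2:7,r3:9
c7: stall | r0:7,r1:Mul2,r2:7,r3:9
c8: CDB Mul1=36; issue MUL r3<-Mul1 | r0:7,r1:Mul2,r2:7,r3:Mul1
c9: stall | r0:7,r1:Mul2,r2:7,r3:Mul1
c10: stall | r0:7,r1:Mul2,r2:7,r3:Mul1
c11: stall | r0:7,r1:Mul2,r2:7,r3:Mul1
c12: CDB Mul2=324; issue MUL r2<-Mul2 | r0:7,r1:324,r2:Mul2,r3:Mul1
c13: stall | r0:7,r1:324,r2:Mul2,r3:Mul1
c14: stall | r0:7,r1:324,r2:Mul2,r3:Mul1
c15: stall | r0:7,r1:324,r2:Mul2,r3:Mul1
c16: CDB Mul1=2268; issue MUL r1<-Mul1 | r0:7,r1:Mul1,r2:Mul2,r3:2268
c17: CDB Mul2=49; issue MUL r2<-Mul2 | r0:7,r1:Mul1,r2:Mul2,r3:2268
c18: stall | r0:7,r1:Mul1,r2:Mul2,r3:2268
c19: stall | r0:7,r1:Mul1,r2:Mul2,r3:2268
c20: CDB Mul1=15876; issue MUL r3<-Mul1 | r0:7,r1:15876,r2:Mul2,r3:Mul1
c21: issue ADD r3<-Add1 | r0:7,r1:15876,r2:Mul2,r3:Add1
c22: issue SUB r0<-Add2 | r0:Add2,r1:15876,r2:Mul2,r3:Add1
c23: - | r0:Add2,r1:15876,r2:Mul2,r3:Add1
c24: CDB Mul1=111132 | r0:Add2,r1:15876,r2:Mul2,r3:Add1
c25: CDB Add2=15869 | r0:15869,r1:15876,r2:Mul2,r3:Add1
c26: CDB Mul2=111132 | r0:15869,r1:15876,r2:111132,r3:Add1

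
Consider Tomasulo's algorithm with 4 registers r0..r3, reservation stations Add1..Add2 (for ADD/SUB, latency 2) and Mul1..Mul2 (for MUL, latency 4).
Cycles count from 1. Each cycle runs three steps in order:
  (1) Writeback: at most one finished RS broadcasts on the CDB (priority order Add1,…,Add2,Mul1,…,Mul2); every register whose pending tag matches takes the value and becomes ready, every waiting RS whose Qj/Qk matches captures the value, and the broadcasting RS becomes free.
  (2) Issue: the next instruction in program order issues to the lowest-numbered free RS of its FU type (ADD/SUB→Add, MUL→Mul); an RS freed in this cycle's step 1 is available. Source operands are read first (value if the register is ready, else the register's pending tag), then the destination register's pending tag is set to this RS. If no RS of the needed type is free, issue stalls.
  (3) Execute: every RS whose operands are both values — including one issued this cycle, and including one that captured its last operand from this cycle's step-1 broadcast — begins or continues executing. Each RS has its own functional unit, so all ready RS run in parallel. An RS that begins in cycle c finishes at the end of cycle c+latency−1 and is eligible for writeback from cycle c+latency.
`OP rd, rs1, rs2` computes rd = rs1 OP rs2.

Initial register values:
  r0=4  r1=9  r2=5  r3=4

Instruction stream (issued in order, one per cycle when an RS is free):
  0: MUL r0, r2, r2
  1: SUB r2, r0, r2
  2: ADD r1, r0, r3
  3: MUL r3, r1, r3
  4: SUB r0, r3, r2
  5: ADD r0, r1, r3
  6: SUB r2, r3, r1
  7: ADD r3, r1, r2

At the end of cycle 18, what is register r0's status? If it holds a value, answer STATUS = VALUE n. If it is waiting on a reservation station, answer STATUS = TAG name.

cycle 1: issue MUL r0<-Mul1 // r0:Mul1,r1:9,r2:5,r3:4
cycle 2: issue SUB r2<-Add1 // r0:Mul1,r1:9,r2:Add1,r3:4
cycle 3: issue ADD r1<-Add2 // r0:Mul1,r1:Add2,r2:Add1,r3:4
cycle 4: issue MUL r3<-Mul2 // r0:Mul1,r1:Add2,r2:Add1,r3:Mul2
cycle 5: CDB Mul1=25; stall // r0:25,r1:Add2,r2:Add1,r3:Mul2
cycle 6: stall // r0:25,r1:Add2,r2:Add1,r3:Mul2
cycle 7: CDB Add1=20; issue SUB r0<-Add1 // r0:Add1,r1:Add2,r2:20,r3:Mul2
cycle 8: CDB Add2=29; issue ADD r0<-Add2 // r0:Add2,r1:29,r2:20,r3:Mul2
cycle 9: stall // r0:Add2,r1:29,r2:20,r3:Mul2
cycle 10: stall // r0:Add2,r1:29,r2:20,r3:Mul2
cycle 11: stall // r0:Add2,r1:29,r2:20,r3:Mul2
cycle 12: CDB Mul2=116; stall // r0:Add2,r1:29,r2:20,r3:116
cycle 13: stall // r0:Add2,r1:29,r2:20,r3:116
cycle 14: CDB Add1=96; issue SUB r2<-Add1 // r0:Add2,r1:29,r2:Add1,r3:116
cycle 15: CDB Add2=145; issue ADD r3<-Add2 // r0:145,r1:29,r2:Add1,r3:Add2
cycle 16: CDB Add1=87 // r0:145,r1:29,r2:87,r3:Add2
cycle 17: - // r0:145,r1:29,r2:87,r3:Add2
cycle 18: CDB Add2=116 // r0:145,r1:29,r2:87,r3:116

STATUS = VALUE 145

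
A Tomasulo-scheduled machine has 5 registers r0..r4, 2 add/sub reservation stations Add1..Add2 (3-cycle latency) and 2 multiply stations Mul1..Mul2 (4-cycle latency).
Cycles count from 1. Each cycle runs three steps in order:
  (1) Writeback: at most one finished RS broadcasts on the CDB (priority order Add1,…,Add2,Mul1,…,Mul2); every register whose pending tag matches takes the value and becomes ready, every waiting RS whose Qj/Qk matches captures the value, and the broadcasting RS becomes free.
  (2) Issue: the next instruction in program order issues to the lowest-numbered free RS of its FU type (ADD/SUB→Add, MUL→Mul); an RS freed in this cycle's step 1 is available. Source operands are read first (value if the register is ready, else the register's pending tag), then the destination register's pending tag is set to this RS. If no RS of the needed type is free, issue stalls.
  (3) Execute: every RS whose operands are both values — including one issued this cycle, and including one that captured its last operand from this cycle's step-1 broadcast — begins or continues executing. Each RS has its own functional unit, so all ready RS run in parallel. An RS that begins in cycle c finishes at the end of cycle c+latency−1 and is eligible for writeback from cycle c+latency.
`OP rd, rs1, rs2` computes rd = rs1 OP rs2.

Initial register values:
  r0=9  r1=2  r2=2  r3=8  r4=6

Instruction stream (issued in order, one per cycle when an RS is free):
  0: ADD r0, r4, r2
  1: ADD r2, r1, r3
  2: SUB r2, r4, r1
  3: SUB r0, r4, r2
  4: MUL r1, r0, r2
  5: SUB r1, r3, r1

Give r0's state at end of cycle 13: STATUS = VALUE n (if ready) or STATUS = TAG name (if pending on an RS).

cycle 1: issue ADD r0<-Add1 // r0:Add1,r1:2,r2:2,r3:8,r4:6
cycle 2: issue ADD r2<-Add2 // r0:Add1,r1:2,r2:Add2,r3:8,r4:6
cycle 3: stall // r0:Add1,r1:2,r2:Add2,r3:8,r4:6
cycle 4: CDB Add1=8; issue SUB r2<-Add1 // r0:8,r1:2,r2:Add1,r3:8,r4:6
cycle 5: CDB Add2=10; issue SUB r0<-Add2 // r0:Add2,r1:2,r2:Add1,r3:8,r4:6
cycle 6: issue MUL r1<-Mul1 // r0:Add2,r1:Mul1,r2:Add1,r3:8,r4:6
cycle 7: CDB Add1=4; issue SUB r1<-Add1 // r0:Add2,r1:Add1,r2:4,r3:8,r4:6
cycle 8: - // r0:Add2,r1:Add1,r2:4,r3:8,r4:6
cycle 9: - // r0:Add2,r1:Add1,r2:4,r3:8,r4:6
cycle 10: CDB Add2=2 // r0:2,r1:Add1,r2:4,r3:8,r4:6
cycle 11: - // r0:2,r1:Add1,r2:4,r3:8,r4:6
cycle 12: - // r0:2,r1:Add1,r2:4,r3:8,r4:6
cycle 13: - // r0:2,r1:Add1,r2:4,r3:8,r4:6

STATUS = VALUE 2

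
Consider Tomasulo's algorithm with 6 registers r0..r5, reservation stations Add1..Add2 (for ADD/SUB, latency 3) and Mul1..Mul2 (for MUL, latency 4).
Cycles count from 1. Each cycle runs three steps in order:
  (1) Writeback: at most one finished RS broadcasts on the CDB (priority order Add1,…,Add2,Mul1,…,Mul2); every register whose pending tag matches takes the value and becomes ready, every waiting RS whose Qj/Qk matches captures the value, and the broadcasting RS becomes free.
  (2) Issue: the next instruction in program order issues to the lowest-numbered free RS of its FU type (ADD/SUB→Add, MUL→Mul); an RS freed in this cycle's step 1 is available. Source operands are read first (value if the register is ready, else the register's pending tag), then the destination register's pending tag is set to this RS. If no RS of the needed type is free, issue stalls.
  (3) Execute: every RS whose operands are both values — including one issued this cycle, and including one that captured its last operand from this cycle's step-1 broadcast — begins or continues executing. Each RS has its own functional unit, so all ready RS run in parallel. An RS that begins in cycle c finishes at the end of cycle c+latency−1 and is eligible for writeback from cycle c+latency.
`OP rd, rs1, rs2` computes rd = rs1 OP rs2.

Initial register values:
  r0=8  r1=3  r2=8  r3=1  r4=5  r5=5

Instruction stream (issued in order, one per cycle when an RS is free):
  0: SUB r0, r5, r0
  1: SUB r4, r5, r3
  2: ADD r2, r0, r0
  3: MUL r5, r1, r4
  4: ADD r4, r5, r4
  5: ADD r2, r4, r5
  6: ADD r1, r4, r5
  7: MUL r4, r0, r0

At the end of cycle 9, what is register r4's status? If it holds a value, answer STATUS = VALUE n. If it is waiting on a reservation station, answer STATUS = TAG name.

STATUS = TAG Add2

cycle 1: issue SUB r0<-Add1 // r0:Add1,r1:3,r2:8,r3:1,r4:5,r5:5
cycle 2: issue SUB r4<-Add2 // r0:Add1,r1:3,r2:8,r3:1,r4:Add2,r5:5
cycle 3: stall // r0:Add1,r1:3,r2:8,r3:1,r4:Add2,r5:5
cycle 4: CDB Add1=-3; issue ADD r2<-Add1 // r0:-3,r1:3,r2:Add1,r3:1,r4:Add2,r5:5
cycle 5: CDB Add2=4; issue MUL r5<-Mul1 // r0:-3,r1:3,r2:Add1,r3:1,r4:4,r5:Mul1
cycle 6: issue ADD r4<-Add2 // r0:-3,r1:3,r2:Add1,r3:1,r4:Add2,r5:Mul1
cycle 7: CDB Add1=-6; issue ADD r2<-Add1 // r0:-3,r1:3,r2:Add1,r3:1,r4:Add2,r5:Mul1
cycle 8: stall // r0:-3,r1:3,r2:Add1,r3:1,r4:Add2,r5:Mul1
cycle 9: CDB Mul1=12; stall // r0:-3,r1:3,r2:Add1,r3:1,r4:Add2,r5:12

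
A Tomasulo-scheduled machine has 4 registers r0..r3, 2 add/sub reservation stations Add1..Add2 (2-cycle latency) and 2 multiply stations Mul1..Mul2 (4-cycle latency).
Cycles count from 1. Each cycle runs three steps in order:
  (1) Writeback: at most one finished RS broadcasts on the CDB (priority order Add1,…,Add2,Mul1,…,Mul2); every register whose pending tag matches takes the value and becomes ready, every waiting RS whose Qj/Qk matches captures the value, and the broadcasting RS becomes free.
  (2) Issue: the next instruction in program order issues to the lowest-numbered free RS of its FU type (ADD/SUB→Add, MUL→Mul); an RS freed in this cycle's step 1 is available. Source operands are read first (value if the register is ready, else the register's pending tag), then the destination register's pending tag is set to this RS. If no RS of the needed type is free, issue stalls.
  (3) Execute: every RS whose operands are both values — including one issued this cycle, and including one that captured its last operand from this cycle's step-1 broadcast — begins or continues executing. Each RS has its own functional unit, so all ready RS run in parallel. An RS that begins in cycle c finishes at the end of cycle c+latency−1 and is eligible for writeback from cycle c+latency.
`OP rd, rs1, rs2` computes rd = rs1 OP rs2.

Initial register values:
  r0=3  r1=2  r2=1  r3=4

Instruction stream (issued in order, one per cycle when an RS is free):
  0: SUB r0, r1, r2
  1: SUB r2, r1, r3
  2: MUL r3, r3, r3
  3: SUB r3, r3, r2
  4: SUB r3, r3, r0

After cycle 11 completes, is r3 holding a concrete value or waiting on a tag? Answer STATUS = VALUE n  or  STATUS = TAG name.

STATUS = VALUE 17

c1: issue SUB r0<-Add1 | r0:Add1,r1:2,r2:1,r3:4
c2: issue SUB r2<-Add2 | r0:Add1,r1:2,r2:Add2,r3:4
c3: CDB Add1=1; issue MUL r3<-Mul1 | r0:1,r1:2,r2:Add2,r3:Mul1
c4: CDB Add2=-2; issue SUB r3<-Add1 | r0:1,r1:2,r2:-2,r3:Add1
c5: issue SUB r3<-Add2 | r0:1,r1:2,r2:-2,r3:Add2
c6: - | r0:1,r1:2,r2:-2,r3:Add2
c7: CDB Mul1=16 | r0:1,r1:2,r2:-2,r3:Add2
c8: - | r0:1,r1:2,r2:-2,r3:Add2
c9: CDB Add1=18 | r0:1,r1:2,r2:-2,r3:Add2
c10: - | r0:1,r1:2,r2:-2,r3:Add2
c11: CDB Add2=17 | r0:1,r1:2,r2:-2,r3:17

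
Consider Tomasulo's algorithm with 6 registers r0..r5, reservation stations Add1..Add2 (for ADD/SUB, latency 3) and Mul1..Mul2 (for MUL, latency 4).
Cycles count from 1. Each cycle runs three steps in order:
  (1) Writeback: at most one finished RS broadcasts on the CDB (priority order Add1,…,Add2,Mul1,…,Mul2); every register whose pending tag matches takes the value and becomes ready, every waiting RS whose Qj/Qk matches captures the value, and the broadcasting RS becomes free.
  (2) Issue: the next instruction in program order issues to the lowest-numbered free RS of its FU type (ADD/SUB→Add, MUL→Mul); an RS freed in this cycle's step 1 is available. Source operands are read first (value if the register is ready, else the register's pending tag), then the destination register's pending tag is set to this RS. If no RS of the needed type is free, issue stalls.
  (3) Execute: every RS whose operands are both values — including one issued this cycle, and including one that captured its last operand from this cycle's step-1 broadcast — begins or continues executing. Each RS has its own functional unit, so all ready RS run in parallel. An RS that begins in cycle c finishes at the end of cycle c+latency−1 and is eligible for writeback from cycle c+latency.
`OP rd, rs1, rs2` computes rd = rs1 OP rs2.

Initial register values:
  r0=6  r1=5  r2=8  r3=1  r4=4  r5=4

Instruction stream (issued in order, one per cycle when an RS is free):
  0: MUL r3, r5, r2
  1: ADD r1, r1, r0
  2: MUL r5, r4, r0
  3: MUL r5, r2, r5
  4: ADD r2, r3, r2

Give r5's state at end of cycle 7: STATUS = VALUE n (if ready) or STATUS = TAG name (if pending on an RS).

  c1: issue MUL r3<-Mul1  regs: r0:6,r1:5,r2:8,r3:Mul1,r4:4,r5:4
  c2: issue ADD r1<-Add1  regs: r0:6,r1:Add1,r2:8,r3:Mul1,r4:4,r5:4
  c3: issue MUL r5<-Mul2  regs: r0:6,r1:Add1,r2:8,r3:Mul1,r4:4,r5:Mul2
  c4: stall  regs: r0:6,r1:Add1,r2:8,r3:Mul1,r4:4,r5:Mul2
  c5: CDB Add1=11; stall  regs: r0:6,r1:11,r2:8,r3:Mul1,r4:4,r5:Mul2
  c6: CDB Mul1=32; issue MUL r5<-Mul1  regs: r0:6,r1:11,r2:8,r3:32,r4:4,r5:Mul1
  c7: CDB Mul2=24; issue ADD r2<-Add1  regs: r0:6,r1:11,r2:Add1,r3:32,r4:4,r5:Mul1

STATUS = TAG Mul1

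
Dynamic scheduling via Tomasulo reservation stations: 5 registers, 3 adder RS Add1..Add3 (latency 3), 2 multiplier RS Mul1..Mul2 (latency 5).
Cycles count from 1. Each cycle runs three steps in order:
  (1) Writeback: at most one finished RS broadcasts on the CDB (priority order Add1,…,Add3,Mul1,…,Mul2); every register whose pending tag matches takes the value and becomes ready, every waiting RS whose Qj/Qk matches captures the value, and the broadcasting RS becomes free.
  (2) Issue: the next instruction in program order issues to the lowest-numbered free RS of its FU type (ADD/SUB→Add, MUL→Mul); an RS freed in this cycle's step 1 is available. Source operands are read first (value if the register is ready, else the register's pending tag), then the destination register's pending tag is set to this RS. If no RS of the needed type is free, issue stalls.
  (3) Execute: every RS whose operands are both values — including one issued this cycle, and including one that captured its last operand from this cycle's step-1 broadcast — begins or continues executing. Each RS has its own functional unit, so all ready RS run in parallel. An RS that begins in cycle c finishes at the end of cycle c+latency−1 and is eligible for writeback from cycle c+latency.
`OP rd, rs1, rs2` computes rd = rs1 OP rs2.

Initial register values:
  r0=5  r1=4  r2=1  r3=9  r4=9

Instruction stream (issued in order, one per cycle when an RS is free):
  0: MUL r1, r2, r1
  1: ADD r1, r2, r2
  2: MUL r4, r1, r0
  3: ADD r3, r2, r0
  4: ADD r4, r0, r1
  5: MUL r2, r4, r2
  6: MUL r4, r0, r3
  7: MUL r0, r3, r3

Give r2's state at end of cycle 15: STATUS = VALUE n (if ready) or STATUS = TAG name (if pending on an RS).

STATUS = VALUE 7

  c1: issue MUL r1<-Mul1  regs: r0:5,r1:Mul1,r2:1,r3:9,r4:9
  c2: issue ADD r1<-Add1  regs: r0:5,r1:Add1,r2:1,r3:9,r4:9
  c3: issue MUL r4<-Mul2  regs: r0:5,r1:Add1,r2:1,r3:9,r4:Mul2
  c4: issue ADD r3<-Add2  regs: r0:5,r1:Add1,r2:1,r3:Add2,r4:Mul2
  c5: CDB Add1=2; issue ADD r4<-Add1  regs: r0:5,r1:2,r2:1,r3:Add2,r4:Add1
  c6: CDB Mul1=4; issue MUL r2<-Mul1  regs: r0:5,r1:2,r2:Mul1,r3:Add2,r4:Add1
  c7: CDB Add2=6; stall  regs: r0:5,r1:2,r2:Mul1,r3:6,r4:Add1
  c8: CDB Add1=7; stall  regs: r0:5,r1:2,r2:Mul1,r3:6,r4:7
  c9: stall  regs: r0:5,r1:2,r2:Mul1,r3:6,r4:7
  c10: CDB Mul2=10; issue MUL r4<-Mul2  regs: r0:5,r1:2,r2:Mul1,r3:6,r4:Mul2
  c11: stall  regs: r0:5,r1:2,r2:Mul1,r3:6,r4:Mul2
  c12: stall  regs: r0:5,r1:2,r2:Mul1,r3:6,r4:Mul2
  c13: CDB Mul1=7; issue MUL r0<-Mul1  regs: r0:Mul1,r1:2,r2:7,r3:6,r4:Mul2
  c14: -  regs: r0:Mul1,r1:2,r2:7,r3:6,r4:Mul2
  c15: CDB Mul2=30  regs: r0:Mul1,r1:2,r2:7,r3:6,r4:30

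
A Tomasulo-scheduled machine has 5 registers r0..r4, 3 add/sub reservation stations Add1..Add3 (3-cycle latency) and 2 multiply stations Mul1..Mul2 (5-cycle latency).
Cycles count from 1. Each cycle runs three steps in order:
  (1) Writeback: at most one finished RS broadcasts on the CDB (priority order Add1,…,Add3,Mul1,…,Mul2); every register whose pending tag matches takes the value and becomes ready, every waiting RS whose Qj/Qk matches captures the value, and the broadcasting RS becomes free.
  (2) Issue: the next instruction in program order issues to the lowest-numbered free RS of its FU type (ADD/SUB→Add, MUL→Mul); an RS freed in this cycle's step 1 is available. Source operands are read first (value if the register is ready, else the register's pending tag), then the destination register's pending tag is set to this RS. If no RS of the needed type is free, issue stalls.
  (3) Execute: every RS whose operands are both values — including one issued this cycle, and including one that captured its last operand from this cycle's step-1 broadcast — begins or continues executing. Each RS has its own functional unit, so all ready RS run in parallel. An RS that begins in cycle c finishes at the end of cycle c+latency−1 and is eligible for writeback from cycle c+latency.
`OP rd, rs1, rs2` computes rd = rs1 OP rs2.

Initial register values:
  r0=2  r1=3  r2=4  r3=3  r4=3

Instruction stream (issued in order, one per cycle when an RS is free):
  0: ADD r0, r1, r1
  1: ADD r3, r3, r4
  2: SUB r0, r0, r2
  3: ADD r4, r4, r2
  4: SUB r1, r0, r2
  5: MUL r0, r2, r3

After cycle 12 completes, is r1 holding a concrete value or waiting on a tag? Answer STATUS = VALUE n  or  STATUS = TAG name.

STATUS = VALUE -2

cycle 1: issue ADD r0<-Add1 // r0:Add1,r1:3,r2:4,r3:3,r4:3
cycle 2: issue ADD r3<-Add2 // r0:Add1,r1:3,r2:4,r3:Add2,r4:3
cycle 3: issue SUB r0<-Add3 // r0:Add3,r1:3,r2:4,r3:Add2,r4:3
cycle 4: CDB Add1=6; issue ADD r4<-Add1 // r0:Add3,r1:3,r2:4,r3:Add2,r4:Add1
cycle 5: CDB Add2=6; issue SUB r1<-Add2 // r0:Add3,r1:Add2,r2:4,r3:6,r4:Add1
cycle 6: issue MUL r0<-Mul1 // r0:Mul1,r1:Add2,r2:4,r3:6,r4:Add1
cycle 7: CDB Add1=7 // r0:Mul1,r1:Add2,r2:4,r3:6,r4:7
cycle 8: CDB Add3=2 // r0:Mul1,r1:Add2,r2:4,r3:6,r4:7
cycle 9: - // r0:Mul1,r1:Add2,r2:4,r3:6,r4:7
cycle 10: - // r0:Mul1,r1:Add2,r2:4,r3:6,r4:7
cycle 11: CDB Add2=-2 // r0:Mul1,r1:-2,r2:4,r3:6,r4:7
cycle 12: CDB Mul1=24 // r0:24,r1:-2,r2:4,r3:6,r4:7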